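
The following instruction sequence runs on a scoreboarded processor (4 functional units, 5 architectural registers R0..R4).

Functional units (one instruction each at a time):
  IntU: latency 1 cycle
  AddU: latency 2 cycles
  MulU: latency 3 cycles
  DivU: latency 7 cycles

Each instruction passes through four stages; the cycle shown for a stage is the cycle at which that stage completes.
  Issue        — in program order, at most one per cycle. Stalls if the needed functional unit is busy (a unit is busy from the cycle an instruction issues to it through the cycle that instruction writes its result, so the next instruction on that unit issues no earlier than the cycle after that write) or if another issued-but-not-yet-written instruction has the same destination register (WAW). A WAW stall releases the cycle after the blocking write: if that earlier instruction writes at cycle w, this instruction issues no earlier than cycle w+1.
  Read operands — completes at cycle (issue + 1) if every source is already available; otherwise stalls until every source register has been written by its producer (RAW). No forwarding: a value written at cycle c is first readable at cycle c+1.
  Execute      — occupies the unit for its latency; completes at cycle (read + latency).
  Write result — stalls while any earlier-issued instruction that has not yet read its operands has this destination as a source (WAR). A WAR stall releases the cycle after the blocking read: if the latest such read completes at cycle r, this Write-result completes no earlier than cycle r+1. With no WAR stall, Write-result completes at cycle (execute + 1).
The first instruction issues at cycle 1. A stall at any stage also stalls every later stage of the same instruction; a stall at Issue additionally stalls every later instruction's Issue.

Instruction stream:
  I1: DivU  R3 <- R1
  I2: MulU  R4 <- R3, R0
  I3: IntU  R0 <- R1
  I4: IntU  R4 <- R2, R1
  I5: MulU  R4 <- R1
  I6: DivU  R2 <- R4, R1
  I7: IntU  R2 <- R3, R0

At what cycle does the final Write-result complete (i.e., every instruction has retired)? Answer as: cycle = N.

cycle = 38

I1  is:1  ro:2  ex:9  wr:10
I2  is:2  ro:11  ex:14  wr:15  — RAW R3: wait I1 write@10
I3  is:3  ro:4  ex:5  wr:12  — WAR R0: wait I2 read@11
I4  is:16  ro:17  ex:18  wr:19  — WAW R4: wait I2 write@15
I5  is:20  ro:21  ex:24  wr:25  — WAW R4: wait I4 write@19
I6  is:21  ro:26  ex:33  wr:34  — RAW R4: wait I5 write@25
I7  is:35  ro:36  ex:37  wr:38  — WAW R2: wait I6 write@34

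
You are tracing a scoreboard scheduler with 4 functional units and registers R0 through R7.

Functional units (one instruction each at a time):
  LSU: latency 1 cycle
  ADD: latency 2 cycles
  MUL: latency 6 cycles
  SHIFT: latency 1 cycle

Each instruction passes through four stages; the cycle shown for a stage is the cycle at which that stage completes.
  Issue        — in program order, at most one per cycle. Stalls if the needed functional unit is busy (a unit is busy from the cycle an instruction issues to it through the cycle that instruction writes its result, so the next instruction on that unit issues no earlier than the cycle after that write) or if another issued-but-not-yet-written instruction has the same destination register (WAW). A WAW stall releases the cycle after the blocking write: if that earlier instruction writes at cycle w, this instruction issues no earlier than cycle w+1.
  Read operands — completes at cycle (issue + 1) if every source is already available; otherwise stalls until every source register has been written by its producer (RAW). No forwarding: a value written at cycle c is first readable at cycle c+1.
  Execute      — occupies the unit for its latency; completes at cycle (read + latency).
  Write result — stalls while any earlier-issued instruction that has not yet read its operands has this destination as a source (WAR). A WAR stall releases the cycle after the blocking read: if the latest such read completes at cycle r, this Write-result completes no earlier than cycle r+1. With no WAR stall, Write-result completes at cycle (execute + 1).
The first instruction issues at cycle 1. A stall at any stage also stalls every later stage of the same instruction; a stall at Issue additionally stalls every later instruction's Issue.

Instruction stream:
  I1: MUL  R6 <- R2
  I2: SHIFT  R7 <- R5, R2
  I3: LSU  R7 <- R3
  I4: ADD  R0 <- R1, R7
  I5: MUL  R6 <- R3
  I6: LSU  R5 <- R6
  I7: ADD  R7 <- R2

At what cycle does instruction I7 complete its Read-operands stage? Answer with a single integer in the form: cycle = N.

cycle = 15

I1  is:1  ro:2  ex:8  wr:9
I2  is:2  ro:3  ex:4  wr:5
I3  is:6  ro:7  ex:8  wr:9  — WAW R7: wait I2 write@5
I4  is:7  ro:10  ex:12  wr:13  — RAW R7: wait I3 write@9
I5  is:10  ro:11  ex:17  wr:18  — struct: MUL busy until I1 writes@9
I6  is:11  ro:19  ex:20  wr:21  — RAW R6: wait I5 write@18
I7  is:14  ro:15  ex:17  wr:18  — struct: ADD busy until I4 writes@13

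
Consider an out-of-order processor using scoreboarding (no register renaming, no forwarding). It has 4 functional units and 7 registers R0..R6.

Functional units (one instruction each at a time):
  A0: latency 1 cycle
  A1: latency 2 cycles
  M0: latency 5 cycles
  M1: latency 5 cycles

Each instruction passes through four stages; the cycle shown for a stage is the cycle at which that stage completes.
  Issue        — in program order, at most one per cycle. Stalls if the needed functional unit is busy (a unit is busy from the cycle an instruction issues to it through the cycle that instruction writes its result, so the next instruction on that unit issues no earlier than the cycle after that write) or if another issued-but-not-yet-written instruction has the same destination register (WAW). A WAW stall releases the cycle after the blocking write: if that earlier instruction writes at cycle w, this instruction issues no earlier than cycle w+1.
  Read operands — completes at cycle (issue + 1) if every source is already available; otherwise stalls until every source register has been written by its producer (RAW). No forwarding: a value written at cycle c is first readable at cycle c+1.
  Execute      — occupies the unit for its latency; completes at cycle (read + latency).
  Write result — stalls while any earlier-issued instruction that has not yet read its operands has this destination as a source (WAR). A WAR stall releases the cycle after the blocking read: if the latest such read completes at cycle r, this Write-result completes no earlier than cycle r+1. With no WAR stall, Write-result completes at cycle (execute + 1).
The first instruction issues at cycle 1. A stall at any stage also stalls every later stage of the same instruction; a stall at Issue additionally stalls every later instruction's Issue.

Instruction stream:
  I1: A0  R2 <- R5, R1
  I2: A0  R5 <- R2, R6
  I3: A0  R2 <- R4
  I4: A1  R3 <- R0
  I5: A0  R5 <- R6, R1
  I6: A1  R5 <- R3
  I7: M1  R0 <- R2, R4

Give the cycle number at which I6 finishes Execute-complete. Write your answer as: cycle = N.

[I1] 1/2/3/4
[I2] 5/6/7/8  (struct: A0 busy until I1 writes@4)
[I3] 9/10/11/12  (struct: A0 busy until I2 writes@8)
[I4] 10/11/13/14
[I5] 13/14/15/16  (struct: A0 busy until I3 writes@12)
[I6] 17/18/20/21  (WAW R5: wait I5 write@16)
[I7] 18/19/24/25

cycle = 20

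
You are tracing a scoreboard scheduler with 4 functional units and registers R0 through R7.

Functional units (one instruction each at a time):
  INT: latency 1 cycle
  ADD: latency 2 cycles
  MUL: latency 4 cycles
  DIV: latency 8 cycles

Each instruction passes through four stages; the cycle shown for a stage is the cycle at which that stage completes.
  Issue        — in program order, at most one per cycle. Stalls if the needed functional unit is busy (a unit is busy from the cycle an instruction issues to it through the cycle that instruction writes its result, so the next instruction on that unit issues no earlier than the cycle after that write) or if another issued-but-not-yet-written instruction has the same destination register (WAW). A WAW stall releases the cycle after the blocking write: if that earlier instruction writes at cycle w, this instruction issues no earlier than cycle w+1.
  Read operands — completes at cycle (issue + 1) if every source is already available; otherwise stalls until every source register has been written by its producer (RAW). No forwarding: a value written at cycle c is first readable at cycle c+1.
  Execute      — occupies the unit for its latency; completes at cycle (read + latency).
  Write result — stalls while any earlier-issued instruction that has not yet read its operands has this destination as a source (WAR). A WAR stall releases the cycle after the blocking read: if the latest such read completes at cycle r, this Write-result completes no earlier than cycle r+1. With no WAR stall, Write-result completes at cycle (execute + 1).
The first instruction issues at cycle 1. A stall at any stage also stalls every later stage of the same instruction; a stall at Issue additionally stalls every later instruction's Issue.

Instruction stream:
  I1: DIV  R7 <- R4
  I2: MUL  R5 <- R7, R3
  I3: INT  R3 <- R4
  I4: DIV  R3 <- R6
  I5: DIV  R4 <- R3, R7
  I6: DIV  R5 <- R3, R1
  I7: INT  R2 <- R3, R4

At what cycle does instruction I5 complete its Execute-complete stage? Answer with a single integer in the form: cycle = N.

[1] I1 issues→DIV
[2] I1 reads; I2 issues→MUL
[3] I3 issues→INT
[4] I3 reads
[5] I3 exec-done
[10] I1 exec-done
[11] I1 writes R7
[12] I2 reads
[13] I3 writes R3
[14] I4 issues→DIV
[15] I4 reads
[16] I2 exec-done
[17] I2 writes R5
[23] I4 exec-done
[24] I4 writes R3
[25] I5 issues→DIV
[26] I5 reads
[34] I5 exec-done
[35] I5 writes R4
[36] I6 issues→DIV
[37] I6 reads; I7 issues→INT
[38] I7 reads
[39] I7 exec-done
[40] I7 writes R2
[45] I6 exec-done
[46] I6 writes R5

cycle = 34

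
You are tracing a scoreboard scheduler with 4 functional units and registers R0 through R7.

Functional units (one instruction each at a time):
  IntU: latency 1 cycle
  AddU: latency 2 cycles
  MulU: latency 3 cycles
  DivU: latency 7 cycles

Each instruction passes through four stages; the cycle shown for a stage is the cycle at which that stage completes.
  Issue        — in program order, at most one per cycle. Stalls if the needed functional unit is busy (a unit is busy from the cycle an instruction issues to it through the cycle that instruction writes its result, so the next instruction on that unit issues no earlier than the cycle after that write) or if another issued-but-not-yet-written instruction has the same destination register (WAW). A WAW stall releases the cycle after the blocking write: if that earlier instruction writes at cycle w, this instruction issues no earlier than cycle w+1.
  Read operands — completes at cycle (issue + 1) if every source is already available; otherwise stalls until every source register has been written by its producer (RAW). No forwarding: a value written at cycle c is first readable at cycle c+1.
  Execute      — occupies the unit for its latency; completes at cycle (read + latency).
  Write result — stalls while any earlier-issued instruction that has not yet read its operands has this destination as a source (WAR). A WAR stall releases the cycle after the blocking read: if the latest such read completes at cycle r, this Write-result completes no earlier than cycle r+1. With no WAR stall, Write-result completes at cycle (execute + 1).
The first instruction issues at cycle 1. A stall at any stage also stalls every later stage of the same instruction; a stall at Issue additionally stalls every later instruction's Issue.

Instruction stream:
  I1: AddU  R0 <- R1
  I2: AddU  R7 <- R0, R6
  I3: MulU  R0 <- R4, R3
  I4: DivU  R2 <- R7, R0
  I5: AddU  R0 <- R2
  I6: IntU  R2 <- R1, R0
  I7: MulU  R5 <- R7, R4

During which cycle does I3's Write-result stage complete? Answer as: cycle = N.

cycle = 12

I1: IS=1 RO=2 EX=4 WR=5
I2: IS=6 RO=7 EX=9 WR=10  [struct: AddU busy until I1 writes@5]
I3: IS=7 RO=8 EX=11 WR=12
I4: IS=8 RO=13 EX=20 WR=21  [RAW R0: wait I3 write@12]
I5: IS=13 RO=22 EX=24 WR=25  [WAW R0: wait I3 write@12; RAW R2: wait I4 write@21]
I6: IS=22 RO=26 EX=27 WR=28  [WAW R2: wait I4 write@21; RAW R0: wait I5 write@25]
I7: IS=23 RO=24 EX=27 WR=28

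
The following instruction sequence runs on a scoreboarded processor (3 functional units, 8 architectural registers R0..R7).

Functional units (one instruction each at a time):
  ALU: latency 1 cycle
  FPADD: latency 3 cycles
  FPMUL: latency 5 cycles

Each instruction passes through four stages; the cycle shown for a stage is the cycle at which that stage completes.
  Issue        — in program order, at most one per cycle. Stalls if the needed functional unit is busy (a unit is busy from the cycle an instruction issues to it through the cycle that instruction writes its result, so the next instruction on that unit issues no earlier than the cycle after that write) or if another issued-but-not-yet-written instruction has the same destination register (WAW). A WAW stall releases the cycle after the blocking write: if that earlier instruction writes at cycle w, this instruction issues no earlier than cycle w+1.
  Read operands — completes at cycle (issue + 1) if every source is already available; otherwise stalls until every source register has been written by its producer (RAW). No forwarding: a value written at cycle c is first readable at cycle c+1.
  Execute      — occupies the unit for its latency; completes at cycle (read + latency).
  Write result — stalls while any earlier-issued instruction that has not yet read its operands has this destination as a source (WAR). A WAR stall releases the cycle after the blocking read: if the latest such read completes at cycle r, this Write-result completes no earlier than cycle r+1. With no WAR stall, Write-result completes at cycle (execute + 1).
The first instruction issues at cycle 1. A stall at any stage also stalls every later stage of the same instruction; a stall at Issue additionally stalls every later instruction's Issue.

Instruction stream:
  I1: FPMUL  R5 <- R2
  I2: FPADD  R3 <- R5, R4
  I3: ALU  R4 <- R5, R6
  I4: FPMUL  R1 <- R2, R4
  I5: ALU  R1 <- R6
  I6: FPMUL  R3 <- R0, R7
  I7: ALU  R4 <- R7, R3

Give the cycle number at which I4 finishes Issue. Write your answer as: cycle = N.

[1] issue I1 (FPMUL)
[2] I1 read-ops · issue I2 (FPADD)
[3] issue I3 (ALU)
[7] I1 finished on FPMUL
[8] I1→R5
[9] I2 read-ops · I3 read-ops · issue I4 (FPMUL)
[10] I3 finished on ALU
[11] I3→R4
[12] I2 finished on FPADD · I4 read-ops
[13] I2→R3
[17] I4 finished on FPMUL
[18] I4→R1
[19] issue I5 (ALU)
[20] I5 read-ops · issue I6 (FPMUL)
[21] I5 finished on ALU · I6 read-ops
[22] I5→R1
[23] issue I7 (ALU)
[26] I6 finished on FPMUL
[27] I6→R3
[28] I7 read-ops
[29] I7 finished on ALU
[30] I7→R4

cycle = 9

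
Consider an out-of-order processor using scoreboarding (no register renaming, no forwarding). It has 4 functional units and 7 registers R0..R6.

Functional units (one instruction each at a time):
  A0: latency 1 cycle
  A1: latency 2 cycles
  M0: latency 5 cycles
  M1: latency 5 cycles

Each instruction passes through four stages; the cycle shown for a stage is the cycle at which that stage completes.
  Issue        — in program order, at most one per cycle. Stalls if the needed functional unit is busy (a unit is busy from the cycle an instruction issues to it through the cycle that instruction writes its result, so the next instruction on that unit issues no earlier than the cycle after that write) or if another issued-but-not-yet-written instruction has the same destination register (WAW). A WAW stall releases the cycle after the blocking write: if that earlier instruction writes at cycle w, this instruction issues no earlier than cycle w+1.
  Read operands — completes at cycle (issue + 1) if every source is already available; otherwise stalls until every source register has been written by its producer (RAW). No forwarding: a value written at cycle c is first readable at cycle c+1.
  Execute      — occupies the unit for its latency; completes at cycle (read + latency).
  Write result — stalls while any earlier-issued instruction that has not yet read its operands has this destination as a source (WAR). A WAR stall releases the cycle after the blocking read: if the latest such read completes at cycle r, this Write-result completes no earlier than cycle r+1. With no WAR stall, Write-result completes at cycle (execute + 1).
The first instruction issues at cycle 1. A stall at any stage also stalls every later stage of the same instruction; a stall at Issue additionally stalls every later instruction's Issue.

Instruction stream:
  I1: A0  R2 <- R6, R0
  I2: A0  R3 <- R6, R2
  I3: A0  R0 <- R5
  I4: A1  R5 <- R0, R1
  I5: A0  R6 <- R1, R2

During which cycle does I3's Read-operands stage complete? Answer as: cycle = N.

[1] issue I1 (A0)
[2] I1 read-ops
[3] I1 finished on A0
[4] I1→R2
[5] issue I2 (A0)
[6] I2 read-ops
[7] I2 finished on A0
[8] I2→R3
[9] issue I3 (A0)
[10] I3 read-ops; issue I4 (A1)
[11] I3 finished on A0
[12] I3→R0
[13] I4 read-ops; issue I5 (A0)
[14] I5 read-ops
[15] I4 finished on A1; I5 finished on A0
[16] I4→R5; I5→R6

cycle = 10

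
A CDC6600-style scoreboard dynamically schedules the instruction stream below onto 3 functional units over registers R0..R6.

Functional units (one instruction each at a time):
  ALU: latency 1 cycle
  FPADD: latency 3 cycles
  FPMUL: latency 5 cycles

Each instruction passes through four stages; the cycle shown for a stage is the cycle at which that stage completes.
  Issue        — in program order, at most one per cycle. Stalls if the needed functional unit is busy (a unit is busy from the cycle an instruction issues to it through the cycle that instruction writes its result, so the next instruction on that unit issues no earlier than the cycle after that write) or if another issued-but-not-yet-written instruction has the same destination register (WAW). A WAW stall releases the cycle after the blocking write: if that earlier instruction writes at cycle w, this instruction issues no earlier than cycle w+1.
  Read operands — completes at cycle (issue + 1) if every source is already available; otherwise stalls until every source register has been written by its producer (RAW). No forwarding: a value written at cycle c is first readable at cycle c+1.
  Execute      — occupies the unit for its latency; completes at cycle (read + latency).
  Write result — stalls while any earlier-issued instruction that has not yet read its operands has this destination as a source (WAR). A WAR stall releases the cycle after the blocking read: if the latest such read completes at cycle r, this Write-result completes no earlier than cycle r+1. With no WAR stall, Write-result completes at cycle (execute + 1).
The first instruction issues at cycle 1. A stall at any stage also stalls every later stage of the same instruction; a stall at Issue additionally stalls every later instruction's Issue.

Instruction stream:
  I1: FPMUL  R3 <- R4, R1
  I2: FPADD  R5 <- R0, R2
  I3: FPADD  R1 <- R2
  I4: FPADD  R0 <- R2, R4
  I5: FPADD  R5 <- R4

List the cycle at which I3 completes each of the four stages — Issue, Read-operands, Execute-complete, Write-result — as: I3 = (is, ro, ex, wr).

I3 = (8, 9, 12, 13)

I1  is:1  ro:2  ex:7  wr:8
I2  is:2  ro:3  ex:6  wr:7
I3  is:8  ro:9  ex:12  wr:13  — struct: FPADD busy until I2 writes@7
I4  is:14  ro:15  ex:18  wr:19  — struct: FPADD busy until I3 writes@13
I5  is:20  ro:21  ex:24  wr:25  — struct: FPADD busy until I4 writes@19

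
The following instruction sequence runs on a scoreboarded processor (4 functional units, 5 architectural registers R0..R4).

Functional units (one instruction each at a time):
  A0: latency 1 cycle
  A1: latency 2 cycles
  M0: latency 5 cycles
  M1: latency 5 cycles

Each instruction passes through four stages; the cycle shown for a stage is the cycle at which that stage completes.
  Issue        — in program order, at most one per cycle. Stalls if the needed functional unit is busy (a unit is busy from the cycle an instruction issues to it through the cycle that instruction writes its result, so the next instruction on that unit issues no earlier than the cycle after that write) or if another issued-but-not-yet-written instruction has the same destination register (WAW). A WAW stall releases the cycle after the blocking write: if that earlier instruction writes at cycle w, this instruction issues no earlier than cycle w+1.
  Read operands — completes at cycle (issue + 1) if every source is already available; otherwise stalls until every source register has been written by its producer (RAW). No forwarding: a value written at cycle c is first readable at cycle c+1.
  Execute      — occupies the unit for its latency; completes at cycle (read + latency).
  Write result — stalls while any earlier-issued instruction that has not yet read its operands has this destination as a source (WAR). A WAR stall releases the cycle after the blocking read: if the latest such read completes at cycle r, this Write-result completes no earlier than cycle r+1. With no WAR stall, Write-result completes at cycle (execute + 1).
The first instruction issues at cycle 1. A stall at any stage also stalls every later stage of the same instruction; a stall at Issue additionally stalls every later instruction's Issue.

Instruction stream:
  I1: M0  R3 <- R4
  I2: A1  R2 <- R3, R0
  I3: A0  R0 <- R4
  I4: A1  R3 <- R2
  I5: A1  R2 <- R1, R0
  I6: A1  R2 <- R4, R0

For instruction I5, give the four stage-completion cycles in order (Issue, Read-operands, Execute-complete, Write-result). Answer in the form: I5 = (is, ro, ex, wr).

I5 = (18, 19, 21, 22)

[1] I1→M0
[2] I1 RO, I2→A1
[3] I3→A0
[4] I3 RO
[5] I3 EX
[7] I1 EX
[8] I1 WR R3
[9] I2 RO
[10] I3 WR R0
[11] I2 EX
[12] I2 WR R2
[13] I4→A1
[14] I4 RO
[16] I4 EX
[17] I4 WR R3
[18] I5→A1
[19] I5 RO
[21] I5 EX
[22] I5 WR R2
[23] I6→A1
[24] I6 RO
[26] I6 EX
[27] I6 WR R2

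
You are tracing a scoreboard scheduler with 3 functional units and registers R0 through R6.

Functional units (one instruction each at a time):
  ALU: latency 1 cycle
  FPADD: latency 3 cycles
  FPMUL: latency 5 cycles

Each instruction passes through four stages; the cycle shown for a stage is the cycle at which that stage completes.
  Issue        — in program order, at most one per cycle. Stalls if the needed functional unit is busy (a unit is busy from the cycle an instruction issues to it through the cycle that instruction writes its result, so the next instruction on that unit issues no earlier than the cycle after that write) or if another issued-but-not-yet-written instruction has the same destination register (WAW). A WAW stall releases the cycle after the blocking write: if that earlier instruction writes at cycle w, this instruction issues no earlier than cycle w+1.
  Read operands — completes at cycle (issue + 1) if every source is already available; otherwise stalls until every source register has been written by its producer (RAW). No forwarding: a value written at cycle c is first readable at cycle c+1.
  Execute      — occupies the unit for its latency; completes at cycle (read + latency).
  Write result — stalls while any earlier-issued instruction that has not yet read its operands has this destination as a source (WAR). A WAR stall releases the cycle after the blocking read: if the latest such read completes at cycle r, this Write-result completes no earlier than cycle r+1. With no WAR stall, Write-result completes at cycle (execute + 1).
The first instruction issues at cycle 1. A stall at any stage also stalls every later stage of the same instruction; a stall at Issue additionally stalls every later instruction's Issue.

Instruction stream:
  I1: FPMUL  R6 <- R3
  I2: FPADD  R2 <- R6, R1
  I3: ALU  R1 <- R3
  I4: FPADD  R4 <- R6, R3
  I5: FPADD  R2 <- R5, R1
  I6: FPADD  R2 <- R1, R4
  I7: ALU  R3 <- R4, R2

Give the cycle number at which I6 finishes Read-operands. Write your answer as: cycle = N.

[1] I1 issues→FPMUL
[2] I1 reads, I2 issues→FPADD
[3] I3 issues→ALU
[4] I3 reads
[5] I3 exec-done
[7] I1 exec-done
[8] I1 writes R6
[9] I2 reads
[10] I3 writes R1
[12] I2 exec-done
[13] I2 writes R2
[14] I4 issues→FPADD
[15] I4 reads
[18] I4 exec-done
[19] I4 writes R4
[20] I5 issues→FPADD
[21] I5 reads
[24] I5 exec-done
[25] I5 writes R2
[26] I6 issues→FPADD
[27] I6 reads, I7 issues→ALU
[30] I6 exec-done
[31] I6 writes R2
[32] I7 reads
[33] I7 exec-done
[34] I7 writes R3

cycle = 27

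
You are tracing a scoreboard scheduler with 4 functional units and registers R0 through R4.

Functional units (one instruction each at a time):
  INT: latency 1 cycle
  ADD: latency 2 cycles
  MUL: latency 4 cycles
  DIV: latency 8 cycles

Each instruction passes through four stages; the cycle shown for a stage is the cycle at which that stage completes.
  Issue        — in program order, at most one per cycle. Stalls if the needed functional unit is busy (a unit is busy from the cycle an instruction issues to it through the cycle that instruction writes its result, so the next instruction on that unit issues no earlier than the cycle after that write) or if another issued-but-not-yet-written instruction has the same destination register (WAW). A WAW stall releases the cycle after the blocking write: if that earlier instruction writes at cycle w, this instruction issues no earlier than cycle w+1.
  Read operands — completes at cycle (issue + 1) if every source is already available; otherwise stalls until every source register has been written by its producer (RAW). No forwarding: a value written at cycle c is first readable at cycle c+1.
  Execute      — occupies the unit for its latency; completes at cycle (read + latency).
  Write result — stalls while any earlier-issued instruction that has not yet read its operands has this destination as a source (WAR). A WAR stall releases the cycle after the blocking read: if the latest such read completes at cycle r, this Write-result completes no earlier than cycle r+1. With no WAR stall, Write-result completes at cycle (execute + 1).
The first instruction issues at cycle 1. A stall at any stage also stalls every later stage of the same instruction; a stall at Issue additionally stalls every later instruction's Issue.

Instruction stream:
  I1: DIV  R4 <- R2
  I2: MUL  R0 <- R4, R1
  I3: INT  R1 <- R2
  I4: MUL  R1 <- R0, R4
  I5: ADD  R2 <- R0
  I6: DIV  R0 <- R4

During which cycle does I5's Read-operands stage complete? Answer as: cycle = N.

I1: IS=1 RO=2 EX=10 WR=11
I2: IS=2 RO=12 EX=16 WR=17  [RAW R4: wait I1 write@11]
I3: IS=3 RO=4 EX=5 WR=13  [WAR R1: wait I2 read@12]
I4: IS=18 RO=19 EX=23 WR=24  [struct: MUL busy until I2 writes@17]
I5: IS=19 RO=20 EX=22 WR=23
I6: IS=20 RO=21 EX=29 WR=30

cycle = 20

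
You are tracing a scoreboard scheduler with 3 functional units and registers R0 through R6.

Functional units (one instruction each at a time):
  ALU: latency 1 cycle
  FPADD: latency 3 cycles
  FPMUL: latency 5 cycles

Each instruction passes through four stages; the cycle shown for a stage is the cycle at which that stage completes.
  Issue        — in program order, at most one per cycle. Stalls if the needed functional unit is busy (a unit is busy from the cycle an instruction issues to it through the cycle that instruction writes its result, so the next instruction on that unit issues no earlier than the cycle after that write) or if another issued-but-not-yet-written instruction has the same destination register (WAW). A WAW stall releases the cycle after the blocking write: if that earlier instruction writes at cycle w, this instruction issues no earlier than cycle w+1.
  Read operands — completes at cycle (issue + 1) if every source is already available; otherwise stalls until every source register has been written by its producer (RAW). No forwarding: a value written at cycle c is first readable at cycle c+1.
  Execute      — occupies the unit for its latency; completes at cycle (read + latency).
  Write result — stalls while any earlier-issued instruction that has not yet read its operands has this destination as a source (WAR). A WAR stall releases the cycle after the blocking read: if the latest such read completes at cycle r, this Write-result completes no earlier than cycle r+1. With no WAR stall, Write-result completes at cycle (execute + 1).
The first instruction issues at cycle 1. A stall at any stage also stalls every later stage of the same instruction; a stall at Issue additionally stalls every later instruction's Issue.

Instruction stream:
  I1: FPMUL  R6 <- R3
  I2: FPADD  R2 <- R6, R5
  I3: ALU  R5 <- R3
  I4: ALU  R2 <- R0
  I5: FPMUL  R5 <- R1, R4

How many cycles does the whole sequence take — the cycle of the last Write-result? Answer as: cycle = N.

[I1] 1/2/7/8
[I2] 2/9/12/13  (RAW R6: wait I1 write@8)
[I3] 3/4/5/10  (WAR R5: wait I2 read@9)
[I4] 14/15/16/17  (WAW R2: wait I2 write@13)
[I5] 15/16/21/22

cycle = 22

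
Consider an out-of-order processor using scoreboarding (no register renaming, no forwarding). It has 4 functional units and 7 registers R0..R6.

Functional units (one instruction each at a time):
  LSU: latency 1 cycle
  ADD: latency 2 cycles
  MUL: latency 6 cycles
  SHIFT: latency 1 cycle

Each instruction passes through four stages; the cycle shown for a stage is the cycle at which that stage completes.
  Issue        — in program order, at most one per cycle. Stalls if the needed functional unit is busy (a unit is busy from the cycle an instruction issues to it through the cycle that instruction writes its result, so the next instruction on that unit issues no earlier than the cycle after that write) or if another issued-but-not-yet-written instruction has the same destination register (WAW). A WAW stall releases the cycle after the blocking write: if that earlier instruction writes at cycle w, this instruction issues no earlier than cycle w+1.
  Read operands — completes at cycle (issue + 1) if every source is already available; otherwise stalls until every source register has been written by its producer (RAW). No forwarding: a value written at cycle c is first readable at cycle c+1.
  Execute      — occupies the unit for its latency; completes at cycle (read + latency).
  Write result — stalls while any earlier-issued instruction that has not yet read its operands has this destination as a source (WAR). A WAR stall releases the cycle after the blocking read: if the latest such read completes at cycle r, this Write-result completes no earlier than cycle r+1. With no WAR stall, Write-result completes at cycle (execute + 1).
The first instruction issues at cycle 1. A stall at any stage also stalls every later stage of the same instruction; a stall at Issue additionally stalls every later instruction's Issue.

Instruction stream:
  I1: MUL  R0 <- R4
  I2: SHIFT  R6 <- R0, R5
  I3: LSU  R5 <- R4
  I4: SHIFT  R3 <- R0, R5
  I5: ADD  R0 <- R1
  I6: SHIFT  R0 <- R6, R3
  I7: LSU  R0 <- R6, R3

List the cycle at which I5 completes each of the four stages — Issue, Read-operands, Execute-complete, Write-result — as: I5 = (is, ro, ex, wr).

I5 = (14, 15, 17, 18)

[I1] 1/2/8/9
[I2] 2/10/11/12  (RAW R0: wait I1 write@9)
[I3] 3/4/5/11  (WAR R5: wait I2 read@10)
[I4] 13/14/15/16  (struct: SHIFT busy until I2 writes@12)
[I5] 14/15/17/18
[I6] 19/20/21/22  (WAW R0: wait I5 write@18)
[I7] 23/24/25/26  (WAW R0: wait I6 write@22)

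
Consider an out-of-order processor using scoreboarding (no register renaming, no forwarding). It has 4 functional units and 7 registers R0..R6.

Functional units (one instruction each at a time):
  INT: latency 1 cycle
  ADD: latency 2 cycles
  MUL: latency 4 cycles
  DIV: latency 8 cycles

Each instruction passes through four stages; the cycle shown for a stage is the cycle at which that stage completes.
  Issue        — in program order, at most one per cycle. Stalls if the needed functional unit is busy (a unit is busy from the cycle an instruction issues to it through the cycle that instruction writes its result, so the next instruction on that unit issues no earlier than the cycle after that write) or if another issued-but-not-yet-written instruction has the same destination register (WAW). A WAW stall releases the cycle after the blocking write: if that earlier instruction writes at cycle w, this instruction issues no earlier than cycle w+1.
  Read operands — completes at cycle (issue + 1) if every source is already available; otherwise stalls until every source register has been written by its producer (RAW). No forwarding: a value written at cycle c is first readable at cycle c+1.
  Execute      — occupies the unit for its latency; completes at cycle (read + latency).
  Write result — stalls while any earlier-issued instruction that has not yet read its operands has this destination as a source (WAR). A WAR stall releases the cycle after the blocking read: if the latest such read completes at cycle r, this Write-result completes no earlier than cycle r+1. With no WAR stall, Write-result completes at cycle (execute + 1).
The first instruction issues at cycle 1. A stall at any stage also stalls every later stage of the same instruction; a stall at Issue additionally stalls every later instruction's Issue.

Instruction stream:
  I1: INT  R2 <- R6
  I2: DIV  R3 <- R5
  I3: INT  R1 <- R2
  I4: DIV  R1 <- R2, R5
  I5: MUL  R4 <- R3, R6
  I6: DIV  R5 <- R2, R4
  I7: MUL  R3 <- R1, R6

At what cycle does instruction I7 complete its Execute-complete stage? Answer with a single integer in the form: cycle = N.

cycle 1: I1 issues→INT
cycle 2: I1 reads · I2 issues→DIV
cycle 3: I1 exec-done · I2 reads
cycle 4: I1 writes R2
cycle 5: I3 issues→INT
cycle 6: I3 reads
cycle 7: I3 exec-done
cycle 8: I3 writes R1
cycle 11: I2 exec-done
cycle 12: I2 writes R3
cycle 13: I4 issues→DIV
cycle 14: I4 reads · I5 issues→MUL
cycle 15: I5 reads
cycle 19: I5 exec-done
cycle 20: I5 writes R4
cycle 22: I4 exec-done
cycle 23: I4 writes R1
cycle 24: I6 issues→DIV
cycle 25: I6 reads · I7 issues→MUL
cycle 26: I7 reads
cycle 30: I7 exec-done
cycle 31: I7 writes R3
cycle 33: I6 exec-done
cycle 34: I6 writes R5

cycle = 30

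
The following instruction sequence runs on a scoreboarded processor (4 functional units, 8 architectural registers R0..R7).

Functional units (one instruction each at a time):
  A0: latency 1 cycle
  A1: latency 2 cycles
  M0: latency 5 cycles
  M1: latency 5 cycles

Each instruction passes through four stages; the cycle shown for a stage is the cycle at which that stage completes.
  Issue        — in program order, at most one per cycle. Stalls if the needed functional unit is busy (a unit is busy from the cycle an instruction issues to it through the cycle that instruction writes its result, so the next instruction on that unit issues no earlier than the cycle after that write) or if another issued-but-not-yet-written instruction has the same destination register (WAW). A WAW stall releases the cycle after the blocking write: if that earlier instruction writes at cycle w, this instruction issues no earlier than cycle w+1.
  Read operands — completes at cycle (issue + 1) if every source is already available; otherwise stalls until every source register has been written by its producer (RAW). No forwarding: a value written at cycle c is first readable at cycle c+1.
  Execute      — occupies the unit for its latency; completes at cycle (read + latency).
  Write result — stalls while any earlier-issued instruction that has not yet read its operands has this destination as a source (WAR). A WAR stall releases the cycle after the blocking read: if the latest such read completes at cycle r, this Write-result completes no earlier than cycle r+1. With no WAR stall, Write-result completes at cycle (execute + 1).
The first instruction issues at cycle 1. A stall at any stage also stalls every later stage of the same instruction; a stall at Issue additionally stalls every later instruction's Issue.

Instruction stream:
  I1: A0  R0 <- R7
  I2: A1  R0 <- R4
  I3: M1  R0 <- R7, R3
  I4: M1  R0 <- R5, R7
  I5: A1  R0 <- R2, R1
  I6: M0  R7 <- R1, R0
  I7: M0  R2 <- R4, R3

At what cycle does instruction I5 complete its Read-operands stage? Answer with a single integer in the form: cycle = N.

cycle = 27

I1 -> (1, 2, 3, 4)
I2 -> (5, 6, 8, 9)  // WAW R0: wait I1 write@4
I3 -> (10, 11, 16, 17)  // WAW R0: wait I2 write@9
I4 -> (18, 19, 24, 25)  // struct: M1 busy until I3 writes@17
I5 -> (26, 27, 29, 30)  // WAW R0: wait I4 write@25
I6 -> (27, 31, 36, 37)  // RAW R0: wait I5 write@30
I7 -> (38, 39, 44, 45)  // struct: M0 busy until I6 writes@37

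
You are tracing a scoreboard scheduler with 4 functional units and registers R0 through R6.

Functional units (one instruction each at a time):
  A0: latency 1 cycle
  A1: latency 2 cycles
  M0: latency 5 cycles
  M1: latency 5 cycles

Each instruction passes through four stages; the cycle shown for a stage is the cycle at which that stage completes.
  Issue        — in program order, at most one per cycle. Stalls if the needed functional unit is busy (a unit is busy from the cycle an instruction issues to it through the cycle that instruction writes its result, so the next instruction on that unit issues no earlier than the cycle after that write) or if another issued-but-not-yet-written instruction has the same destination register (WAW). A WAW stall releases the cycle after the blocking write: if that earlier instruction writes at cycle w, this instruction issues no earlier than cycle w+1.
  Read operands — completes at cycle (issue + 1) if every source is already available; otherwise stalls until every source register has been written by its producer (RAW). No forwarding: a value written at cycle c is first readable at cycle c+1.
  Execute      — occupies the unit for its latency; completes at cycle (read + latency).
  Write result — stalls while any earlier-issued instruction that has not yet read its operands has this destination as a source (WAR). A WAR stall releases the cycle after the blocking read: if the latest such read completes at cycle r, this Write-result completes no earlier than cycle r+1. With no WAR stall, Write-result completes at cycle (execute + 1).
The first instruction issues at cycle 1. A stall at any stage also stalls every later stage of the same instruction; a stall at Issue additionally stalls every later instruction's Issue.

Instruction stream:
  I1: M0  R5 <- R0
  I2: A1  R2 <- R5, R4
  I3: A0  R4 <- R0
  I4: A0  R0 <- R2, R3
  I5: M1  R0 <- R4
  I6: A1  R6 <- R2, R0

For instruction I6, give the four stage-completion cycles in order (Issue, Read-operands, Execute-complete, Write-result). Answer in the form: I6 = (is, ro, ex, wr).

t=1  I1 issues→M0
t=2  I1 reads, I2 issues→A1
t=3  I3 issues→A0
t=4  I3 reads
t=5  I3 exec-done
t=7  I1 exec-done
t=8  I1 writes R5
t=9  I2 reads
t=10  I3 writes R4
t=11  I2 exec-done, I4 issues→A0
t=12  I2 writes R2
t=13  I4 reads
t=14  I4 exec-done
t=15  I4 writes R0
t=16  I5 issues→M1
t=17  I5 reads, I6 issues→A1
t=22  I5 exec-done
t=23  I5 writes R0
t=24  I6 reads
t=26  I6 exec-done
t=27  I6 writes R6

I6 = (17, 24, 26, 27)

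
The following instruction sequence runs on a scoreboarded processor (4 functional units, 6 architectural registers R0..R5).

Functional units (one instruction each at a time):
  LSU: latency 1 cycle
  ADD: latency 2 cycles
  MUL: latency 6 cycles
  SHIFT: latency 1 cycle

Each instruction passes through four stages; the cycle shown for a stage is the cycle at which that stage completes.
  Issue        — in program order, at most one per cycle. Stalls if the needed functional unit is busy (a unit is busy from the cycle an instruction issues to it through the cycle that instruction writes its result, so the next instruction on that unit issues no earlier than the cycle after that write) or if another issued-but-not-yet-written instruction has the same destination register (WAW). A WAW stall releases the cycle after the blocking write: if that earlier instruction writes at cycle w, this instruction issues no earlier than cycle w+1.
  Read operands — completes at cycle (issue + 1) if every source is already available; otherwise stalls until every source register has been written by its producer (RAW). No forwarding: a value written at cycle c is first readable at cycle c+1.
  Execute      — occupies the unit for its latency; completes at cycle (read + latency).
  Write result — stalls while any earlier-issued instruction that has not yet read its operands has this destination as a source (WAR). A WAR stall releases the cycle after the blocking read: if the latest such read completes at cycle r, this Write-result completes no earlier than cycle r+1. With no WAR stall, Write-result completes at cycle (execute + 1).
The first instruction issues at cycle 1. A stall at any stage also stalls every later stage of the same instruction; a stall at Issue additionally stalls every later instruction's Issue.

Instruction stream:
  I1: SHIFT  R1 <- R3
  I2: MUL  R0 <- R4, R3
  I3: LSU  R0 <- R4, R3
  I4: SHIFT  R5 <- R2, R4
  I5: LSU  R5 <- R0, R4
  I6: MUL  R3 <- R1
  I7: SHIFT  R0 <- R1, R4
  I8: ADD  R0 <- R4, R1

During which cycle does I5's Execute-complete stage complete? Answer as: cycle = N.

t=1  issue I1 (SHIFT)
t=2  I1 read-ops · issue I2 (MUL)
t=3  I1 finished on SHIFT · I2 read-ops
t=4  I1→R1
t=9  I2 finished on MUL
t=10  I2→R0
t=11  issue I3 (LSU)
t=12  I3 read-ops · issue I4 (SHIFT)
t=13  I3 finished on LSU · I4 read-ops
t=14  I3→R0 · I4 finished on SHIFT
t=15  I4→R5
t=16  issue I5 (LSU)
t=17  I5 read-ops · issue I6 (MUL)
t=18  I5 finished on LSU · I6 read-ops · issue I7 (SHIFT)
t=19  I5→R5 · I7 read-ops
t=20  I7 finished on SHIFT
t=21  I7→R0
t=22  issue I8 (ADD)
t=23  I8 read-ops
t=24  I6 finished on MUL
t=25  I6→R3 · I8 finished on ADD
t=26  I8→R0

cycle = 18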